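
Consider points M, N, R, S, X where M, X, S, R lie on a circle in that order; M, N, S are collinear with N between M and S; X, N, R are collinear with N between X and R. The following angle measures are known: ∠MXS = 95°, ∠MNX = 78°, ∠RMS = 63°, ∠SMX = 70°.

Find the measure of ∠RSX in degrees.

∠RSX = 47°

1. ∠RXS = 63°  [same arc SR]
2. ∠SRX = 70°  [same arc XS]
3. ∠RSX = 47°  [△XSR]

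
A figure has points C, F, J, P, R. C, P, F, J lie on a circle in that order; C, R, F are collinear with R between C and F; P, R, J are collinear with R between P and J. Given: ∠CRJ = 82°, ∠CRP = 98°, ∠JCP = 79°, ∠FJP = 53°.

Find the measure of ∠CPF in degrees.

1. ∠FRP = 82°  [vertical angles at R]
2. ∠JFP = 101°  [cyclic CPFJ, opposite ∠C+∠F]
3. ∠FCP = 53°  [same arc PF]
4. ∠FPJ = 26°  [△PFJ]
5. ∠CFP = 72°  [△PRF]
6. ∠CPF = 55°  [△CPF]

∠CPF = 55°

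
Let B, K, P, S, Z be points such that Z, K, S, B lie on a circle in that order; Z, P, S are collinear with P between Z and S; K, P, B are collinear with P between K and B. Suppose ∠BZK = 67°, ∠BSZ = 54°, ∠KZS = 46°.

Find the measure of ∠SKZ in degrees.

∠SKZ = 75°

1. ∠BSK = 113°  [cyclic ZKSB, opposite ∠Z+∠S]
2. ∠BKZ = 54°  [same arc ZB]
3. ∠KBS = 46°  [same arc KS]
4. ∠KPZ = 80°  [△ZPK]
5. ∠BKS = 21°  [△KSB]
6. ∠KPS = 100°  [linear pair at P on ZS]
7. ∠KSZ = 59°  [△KPS]
8. ∠SKZ = 75°  [△ZKS]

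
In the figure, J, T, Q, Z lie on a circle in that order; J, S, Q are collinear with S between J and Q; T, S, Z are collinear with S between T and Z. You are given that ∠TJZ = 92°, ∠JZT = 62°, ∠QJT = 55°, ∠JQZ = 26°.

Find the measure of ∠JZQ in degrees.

1. ∠JQT = 62°  [same arc JT]
2. ∠JTQ = 63°  [△JTQ]
3. ∠JZQ = 117°  [cyclic JTQZ, opposite ∠T+∠Z]

∠JZQ = 117°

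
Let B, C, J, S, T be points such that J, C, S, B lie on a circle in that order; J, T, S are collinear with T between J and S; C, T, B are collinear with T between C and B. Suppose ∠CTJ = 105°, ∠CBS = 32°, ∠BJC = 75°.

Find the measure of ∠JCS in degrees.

1. ∠CTS = 75°  [linear pair at T on JS]
2. ∠CJS = 32°  [same arc CS]
3. ∠BSC = 105°  [cyclic JCSB, opposite ∠J+∠S]
4. ∠BCS = 43°  [△CSB]
5. ∠CSJ = 62°  [△CTS]
6. ∠JCS = 86°  [△JCS]

∠JCS = 86°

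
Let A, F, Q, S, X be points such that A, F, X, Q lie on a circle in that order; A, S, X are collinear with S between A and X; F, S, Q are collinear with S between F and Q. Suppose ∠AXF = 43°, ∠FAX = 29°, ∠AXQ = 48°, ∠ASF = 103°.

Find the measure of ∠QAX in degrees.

1. ∠AFX = 108°  [△AFX]
2. ∠AQX = 72°  [cyclic AFXQ, opposite ∠F+∠Q]
3. ∠QAX = 60°  [△AXQ]

∠QAX = 60°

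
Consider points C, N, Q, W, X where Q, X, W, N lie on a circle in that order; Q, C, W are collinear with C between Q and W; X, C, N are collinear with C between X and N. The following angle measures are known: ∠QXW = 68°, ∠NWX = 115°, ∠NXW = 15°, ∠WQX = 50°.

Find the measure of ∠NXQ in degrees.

1. ∠QWX = 62°  [△QXW]
2. ∠NQX = 65°  [cyclic QXWN, opposite ∠Q+∠W]
3. ∠QNX = 62°  [same arc QX]
4. ∠NXQ = 53°  [△QXN]

∠NXQ = 53°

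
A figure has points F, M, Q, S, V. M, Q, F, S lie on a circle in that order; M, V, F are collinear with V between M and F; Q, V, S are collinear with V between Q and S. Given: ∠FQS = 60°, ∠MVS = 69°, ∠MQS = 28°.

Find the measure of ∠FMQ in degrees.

∠FMQ = 41°

1. ∠FVQ = 69°  [vertical angles at V]
2. ∠MVQ = 111°  [linear pair at V on MF]
3. ∠FMQ = 41°  [△MVQ]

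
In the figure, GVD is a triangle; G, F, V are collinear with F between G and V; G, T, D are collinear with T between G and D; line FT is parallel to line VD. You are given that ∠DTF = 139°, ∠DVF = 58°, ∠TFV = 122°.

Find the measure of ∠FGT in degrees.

1. ∠FTG = 41°  [linear pair at T on GD]
2. ∠GFT = 58°  [linear pair at F on GV]
3. ∠FGT = 81°  [△GFT]

∠FGT = 81°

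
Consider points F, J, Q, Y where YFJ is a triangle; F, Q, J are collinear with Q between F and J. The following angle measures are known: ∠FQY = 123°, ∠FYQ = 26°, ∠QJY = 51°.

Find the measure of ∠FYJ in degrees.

1. ∠QFY = 31°  [△YFQ]
2. ∠FJY = 51°  [Q on ray JF]
3. ∠JFY = 31°  [Q on ray FJ]
4. ∠FYJ = 98°  [△YFJ]

∠FYJ = 98°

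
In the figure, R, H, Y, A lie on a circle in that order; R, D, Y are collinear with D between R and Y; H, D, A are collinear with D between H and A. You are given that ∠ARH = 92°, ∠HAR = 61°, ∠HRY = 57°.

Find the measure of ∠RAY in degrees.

1. ∠HYR = 61°  [same arc RH]
2. ∠RHY = 62°  [△RHY]
3. ∠RAY = 118°  [cyclic RHYA, opposite ∠H+∠A]

∠RAY = 118°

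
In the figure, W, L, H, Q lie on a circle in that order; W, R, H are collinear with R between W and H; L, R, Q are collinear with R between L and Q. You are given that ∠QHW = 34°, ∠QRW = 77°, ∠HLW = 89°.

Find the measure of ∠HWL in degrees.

1. ∠QLW = 34°  [same arc WQ]
2. ∠HRL = 77°  [vertical angles at R]
3. ∠LRW = 103°  [linear pair at R on WH]
4. ∠HWL = 43°  [△WRL]

∠HWL = 43°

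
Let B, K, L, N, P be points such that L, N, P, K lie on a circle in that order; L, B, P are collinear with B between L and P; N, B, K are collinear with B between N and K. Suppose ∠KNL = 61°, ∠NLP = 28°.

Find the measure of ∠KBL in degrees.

1. ∠KPL = 61°  [same arc LK]
2. ∠NKP = 28°  [same arc NP]
3. ∠KBP = 91°  [△PBK]
4. ∠KBL = 89°  [linear pair at B on LP]

∠KBL = 89°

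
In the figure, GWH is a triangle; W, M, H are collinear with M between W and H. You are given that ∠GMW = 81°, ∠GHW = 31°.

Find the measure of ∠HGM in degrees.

∠HGM = 50°

1. ∠GMH = 99°  [linear pair at M on WH]
2. ∠GHM = 31°  [M on ray HW]
3. ∠HGM = 50°  [△GMH]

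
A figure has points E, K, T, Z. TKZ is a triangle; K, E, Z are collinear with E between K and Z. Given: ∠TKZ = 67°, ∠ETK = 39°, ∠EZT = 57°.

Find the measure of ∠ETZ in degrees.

1. ∠EKT = 67°  [E on ray KZ]
2. ∠KET = 74°  [△TKE]
3. ∠TEZ = 106°  [linear pair at E on KZ]
4. ∠ETZ = 17°  [△TEZ]

∠ETZ = 17°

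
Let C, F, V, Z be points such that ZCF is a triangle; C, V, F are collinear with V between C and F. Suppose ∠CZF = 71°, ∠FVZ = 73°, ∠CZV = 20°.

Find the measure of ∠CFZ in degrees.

∠CFZ = 56°

1. ∠CVZ = 107°  [linear pair at V on CF]
2. ∠VCZ = 53°  [△ZCV]
3. ∠FCZ = 53°  [V on ray CF]
4. ∠CFZ = 56°  [△ZCF]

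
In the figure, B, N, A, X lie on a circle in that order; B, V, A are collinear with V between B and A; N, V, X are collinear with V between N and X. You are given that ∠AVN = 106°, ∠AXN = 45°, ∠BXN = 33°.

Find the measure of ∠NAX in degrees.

1. ∠BAN = 33°  [same arc BN]
2. ∠ANX = 41°  [△NVA]
3. ∠NAX = 94°  [△NAX]

∠NAX = 94°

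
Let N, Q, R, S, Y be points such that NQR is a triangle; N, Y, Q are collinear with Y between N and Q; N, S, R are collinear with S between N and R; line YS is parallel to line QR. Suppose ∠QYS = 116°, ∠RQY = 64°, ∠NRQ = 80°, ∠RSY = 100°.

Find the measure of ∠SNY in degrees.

∠SNY = 36°

1. ∠NYS = 64°  [linear pair at Y on NQ]
2. ∠NSY = 80°  [YS∥QR, corresponding at S]
3. ∠SNY = 36°  [△NYS]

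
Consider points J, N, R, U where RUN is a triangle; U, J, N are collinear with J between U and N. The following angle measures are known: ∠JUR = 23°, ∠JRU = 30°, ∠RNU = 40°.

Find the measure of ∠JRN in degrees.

∠JRN = 87°

1. ∠RJU = 127°  [△RUJ]
2. ∠JNR = 40°  [J on ray NU]
3. ∠NJR = 53°  [linear pair at J on UN]
4. ∠JRN = 87°  [△RJN]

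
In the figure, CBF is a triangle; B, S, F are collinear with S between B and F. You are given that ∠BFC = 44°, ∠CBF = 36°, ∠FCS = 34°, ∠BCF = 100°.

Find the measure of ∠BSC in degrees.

1. ∠CFS = 44°  [S on ray FB]
2. ∠CSF = 102°  [△CSF]
3. ∠BSC = 78°  [linear pair at S on BF]

∠BSC = 78°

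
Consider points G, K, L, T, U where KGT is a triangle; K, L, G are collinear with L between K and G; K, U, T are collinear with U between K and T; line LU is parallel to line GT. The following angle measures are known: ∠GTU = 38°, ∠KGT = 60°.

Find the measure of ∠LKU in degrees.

1. ∠GTK = 38°  [U on ray TK]
2. ∠GKT = 82°  [△KGT]
3. ∠LKU = 82°  [L on KG, U on KT]

∠LKU = 82°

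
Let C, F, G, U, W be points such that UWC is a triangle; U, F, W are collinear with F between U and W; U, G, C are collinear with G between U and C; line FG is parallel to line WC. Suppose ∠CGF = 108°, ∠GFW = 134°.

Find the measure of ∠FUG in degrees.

∠FUG = 62°

1. ∠FGU = 72°  [linear pair at G on UC]
2. ∠GFU = 46°  [linear pair at F on UW]
3. ∠FUG = 62°  [△UFG]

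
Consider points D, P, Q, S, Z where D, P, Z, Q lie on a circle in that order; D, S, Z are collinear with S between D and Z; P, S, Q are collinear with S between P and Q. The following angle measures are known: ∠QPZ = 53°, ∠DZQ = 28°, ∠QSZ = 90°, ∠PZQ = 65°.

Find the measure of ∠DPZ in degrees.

1. ∠QDZ = 53°  [same arc ZQ]
2. ∠DQZ = 99°  [△DZQ]
3. ∠DPZ = 81°  [cyclic DPZQ, opposite ∠P+∠Q]

∠DPZ = 81°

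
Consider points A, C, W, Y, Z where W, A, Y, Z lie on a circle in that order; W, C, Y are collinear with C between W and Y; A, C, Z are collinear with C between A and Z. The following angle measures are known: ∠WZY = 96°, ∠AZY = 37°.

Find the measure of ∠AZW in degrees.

1. ∠WAY = 84°  [cyclic WAYZ, opposite ∠A+∠Z]
2. ∠AWY = 37°  [same arc AY]
3. ∠AYW = 59°  [△WAY]
4. ∠AZW = 59°  [same arc WA]

∠AZW = 59°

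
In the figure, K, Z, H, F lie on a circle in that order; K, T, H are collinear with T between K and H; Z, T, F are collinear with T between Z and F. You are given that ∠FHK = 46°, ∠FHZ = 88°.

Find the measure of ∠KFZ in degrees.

1. ∠FZK = 46°  [same arc KF]
2. ∠FKZ = 92°  [cyclic KZHF, opposite ∠K+∠H]
3. ∠KFZ = 42°  [△KZF]

∠KFZ = 42°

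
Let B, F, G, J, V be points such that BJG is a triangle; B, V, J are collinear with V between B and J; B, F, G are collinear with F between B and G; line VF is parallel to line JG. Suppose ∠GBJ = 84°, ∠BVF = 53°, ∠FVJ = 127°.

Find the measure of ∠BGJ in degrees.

∠BGJ = 43°

1. ∠FBV = 84°  [V on BJ, F on BG]
2. ∠BFV = 43°  [△BVF]
3. ∠BGJ = 43°  [VF∥JG, corresponding at F]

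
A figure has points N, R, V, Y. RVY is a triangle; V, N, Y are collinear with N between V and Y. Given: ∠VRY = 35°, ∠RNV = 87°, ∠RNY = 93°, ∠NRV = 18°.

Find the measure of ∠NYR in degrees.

∠NYR = 70°

1. ∠NVR = 75°  [△RVN]
2. ∠RVY = 75°  [N on ray VY]
3. ∠RYV = 70°  [△RVY]
4. ∠NYR = 70°  [N on ray YV]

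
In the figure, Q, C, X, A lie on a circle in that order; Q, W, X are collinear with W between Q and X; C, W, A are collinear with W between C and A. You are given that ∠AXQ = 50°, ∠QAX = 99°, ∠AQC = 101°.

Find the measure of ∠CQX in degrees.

1. ∠AQX = 31°  [△QXA]
2. ∠AXC = 79°  [cyclic QCXA, opposite ∠Q+∠X]
3. ∠ACX = 31°  [same arc XA]
4. ∠CAX = 70°  [△CXA]
5. ∠CQX = 70°  [same arc CX]

∠CQX = 70°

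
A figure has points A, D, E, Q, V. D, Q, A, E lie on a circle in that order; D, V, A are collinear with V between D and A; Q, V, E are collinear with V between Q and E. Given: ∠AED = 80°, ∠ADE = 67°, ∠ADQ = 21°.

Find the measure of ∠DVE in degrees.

∠DVE = 54°

1. ∠DAE = 33°  [△DAE]
2. ∠AEQ = 21°  [same arc QA]
3. ∠AVE = 126°  [△AVE]
4. ∠DVE = 54°  [linear pair at V on DA]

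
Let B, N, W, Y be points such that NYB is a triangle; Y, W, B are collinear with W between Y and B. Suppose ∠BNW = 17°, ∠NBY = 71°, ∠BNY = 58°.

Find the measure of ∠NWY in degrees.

∠NWY = 88°

1. ∠NBW = 71°  [W on ray BY]
2. ∠BWN = 92°  [△NWB]
3. ∠NWY = 88°  [linear pair at W on YB]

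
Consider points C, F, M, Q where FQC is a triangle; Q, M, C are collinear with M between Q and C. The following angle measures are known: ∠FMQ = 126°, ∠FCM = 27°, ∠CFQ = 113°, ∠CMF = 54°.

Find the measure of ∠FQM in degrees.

1. ∠FCQ = 27°  [M on ray CQ]
2. ∠CQF = 40°  [△FQC]
3. ∠FQM = 40°  [M on ray QC]

∠FQM = 40°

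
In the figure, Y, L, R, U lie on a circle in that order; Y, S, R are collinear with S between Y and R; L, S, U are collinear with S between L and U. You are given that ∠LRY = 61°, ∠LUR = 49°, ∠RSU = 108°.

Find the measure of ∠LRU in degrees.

1. ∠LUY = 61°  [same arc YL]
2. ∠USY = 72°  [linear pair at S on YR]
3. ∠RYU = 47°  [△YSU]
4. ∠RLU = 47°  [same arc RU]
5. ∠LRU = 84°  [△LRU]

∠LRU = 84°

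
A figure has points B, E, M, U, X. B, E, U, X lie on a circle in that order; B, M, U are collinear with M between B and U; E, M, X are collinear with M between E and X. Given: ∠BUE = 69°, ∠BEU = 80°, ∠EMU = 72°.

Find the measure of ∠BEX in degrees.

∠BEX = 41°

1. ∠EBU = 31°  [△BEU]
2. ∠BME = 108°  [linear pair at M on BU]
3. ∠BEX = 41°  [△BME]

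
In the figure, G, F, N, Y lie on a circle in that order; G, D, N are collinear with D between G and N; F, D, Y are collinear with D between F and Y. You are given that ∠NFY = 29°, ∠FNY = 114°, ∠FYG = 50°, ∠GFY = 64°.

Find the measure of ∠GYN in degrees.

1. ∠NGY = 29°  [same arc NY]
2. ∠GNY = 64°  [same arc GY]
3. ∠GYN = 87°  [△GNY]

∠GYN = 87°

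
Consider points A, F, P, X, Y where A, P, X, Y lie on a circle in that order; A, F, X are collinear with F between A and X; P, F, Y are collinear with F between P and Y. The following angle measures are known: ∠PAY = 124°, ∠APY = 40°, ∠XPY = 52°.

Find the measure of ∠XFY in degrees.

∠XFY = 68°

1. ∠PXY = 56°  [cyclic APXY, opposite ∠A+∠X]
2. ∠AXY = 40°  [same arc AY]
3. ∠PYX = 72°  [△PXY]
4. ∠XFY = 68°  [△XFY]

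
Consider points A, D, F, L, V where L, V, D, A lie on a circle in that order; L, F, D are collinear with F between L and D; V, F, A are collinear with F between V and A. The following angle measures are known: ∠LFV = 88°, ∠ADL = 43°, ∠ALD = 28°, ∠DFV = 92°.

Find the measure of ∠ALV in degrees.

1. ∠AFD = 88°  [vertical angles at F]
2. ∠DAV = 49°  [△DFA]
3. ∠AVD = 28°  [same arc DA]
4. ∠ADV = 103°  [△VDA]
5. ∠ALV = 77°  [cyclic LVDA, opposite ∠L+∠D]

∠ALV = 77°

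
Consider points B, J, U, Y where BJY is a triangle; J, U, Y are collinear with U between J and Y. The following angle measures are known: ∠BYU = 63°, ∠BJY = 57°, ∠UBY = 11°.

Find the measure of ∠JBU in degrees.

1. ∠BUY = 106°  [△BUY]
2. ∠BJU = 57°  [U on ray JY]
3. ∠BUJ = 74°  [linear pair at U on JY]
4. ∠JBU = 49°  [△BJU]

∠JBU = 49°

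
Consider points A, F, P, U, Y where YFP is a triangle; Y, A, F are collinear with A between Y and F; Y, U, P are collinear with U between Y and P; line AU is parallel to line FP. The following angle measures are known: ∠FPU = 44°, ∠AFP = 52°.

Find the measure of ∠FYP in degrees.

1. ∠FPY = 44°  [U on ray PY]
2. ∠PFY = 52°  [A on ray FY]
3. ∠FYP = 84°  [△YFP]

∠FYP = 84°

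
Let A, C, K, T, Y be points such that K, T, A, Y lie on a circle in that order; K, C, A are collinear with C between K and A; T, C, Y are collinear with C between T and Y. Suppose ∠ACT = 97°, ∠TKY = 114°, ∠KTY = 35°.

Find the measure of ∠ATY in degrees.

1. ∠KCY = 97°  [vertical angles at C]
2. ∠KYT = 31°  [△KTY]
3. ∠AKY = 52°  [△KCY]
4. ∠ATY = 52°  [same arc AY]

∠ATY = 52°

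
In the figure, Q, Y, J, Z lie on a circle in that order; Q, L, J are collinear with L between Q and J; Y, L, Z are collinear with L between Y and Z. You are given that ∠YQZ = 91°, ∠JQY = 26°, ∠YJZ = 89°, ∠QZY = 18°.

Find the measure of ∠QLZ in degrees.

1. ∠QYZ = 71°  [△QYZ]
2. ∠JZY = 26°  [same arc YJ]
3. ∠QJZ = 71°  [same arc QZ]
4. ∠JLZ = 83°  [△JLZ]
5. ∠QLZ = 97°  [linear pair at L on QJ]

∠QLZ = 97°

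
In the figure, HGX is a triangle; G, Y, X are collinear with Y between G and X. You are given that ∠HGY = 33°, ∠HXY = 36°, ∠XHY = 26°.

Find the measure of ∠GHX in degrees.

∠GHX = 111°

1. ∠HGX = 33°  [Y on ray GX]
2. ∠GXH = 36°  [Y on ray XG]
3. ∠GHX = 111°  [△HGX]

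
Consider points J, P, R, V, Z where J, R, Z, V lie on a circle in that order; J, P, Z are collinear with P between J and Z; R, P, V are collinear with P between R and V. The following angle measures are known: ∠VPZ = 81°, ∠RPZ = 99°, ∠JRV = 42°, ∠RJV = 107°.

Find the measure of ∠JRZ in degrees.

1. ∠JPR = 81°  [vertical angles at P]
2. ∠JVR = 31°  [△JRV]
3. ∠RJZ = 57°  [△JPR]
4. ∠JZR = 31°  [same arc JR]
5. ∠JRZ = 92°  [△JRZ]

∠JRZ = 92°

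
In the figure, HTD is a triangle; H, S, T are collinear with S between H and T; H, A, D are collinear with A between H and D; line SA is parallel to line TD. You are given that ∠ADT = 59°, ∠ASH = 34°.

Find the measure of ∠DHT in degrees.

∠DHT = 87°

1. ∠HDT = 59°  [A on ray DH]
2. ∠DTH = 34°  [SA∥TD, corresponding at S]
3. ∠DHT = 87°  [△HTD]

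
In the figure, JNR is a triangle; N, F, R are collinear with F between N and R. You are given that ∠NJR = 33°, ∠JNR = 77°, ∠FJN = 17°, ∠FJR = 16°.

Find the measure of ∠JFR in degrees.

∠JFR = 94°

1. ∠FNJ = 77°  [F on ray NR]
2. ∠JFN = 86°  [△JNF]
3. ∠JFR = 94°  [linear pair at F on NR]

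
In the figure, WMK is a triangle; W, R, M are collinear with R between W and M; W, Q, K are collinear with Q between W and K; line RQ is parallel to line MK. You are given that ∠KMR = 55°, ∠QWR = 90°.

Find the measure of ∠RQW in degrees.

∠RQW = 35°

1. ∠KMW = 55°  [R on ray MW]
2. ∠KWM = 90°  [R on WM, Q on WK]
3. ∠MKW = 35°  [△WMK]
4. ∠RQW = 35°  [RQ∥MK, corresponding at Q]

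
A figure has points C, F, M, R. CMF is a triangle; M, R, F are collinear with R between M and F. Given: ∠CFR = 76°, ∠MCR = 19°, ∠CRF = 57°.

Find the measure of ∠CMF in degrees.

1. ∠CRM = 123°  [linear pair at R on MF]
2. ∠CMR = 38°  [△CMR]
3. ∠CMF = 38°  [R on ray MF]

∠CMF = 38°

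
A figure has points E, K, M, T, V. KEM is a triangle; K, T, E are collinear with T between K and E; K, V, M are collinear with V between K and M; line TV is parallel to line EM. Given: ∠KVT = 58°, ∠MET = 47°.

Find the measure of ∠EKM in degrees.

∠EKM = 75°

1. ∠EMK = 58°  [TV∥EM, corresponding at V]
2. ∠KEM = 47°  [T on ray EK]
3. ∠EKM = 75°  [△KEM]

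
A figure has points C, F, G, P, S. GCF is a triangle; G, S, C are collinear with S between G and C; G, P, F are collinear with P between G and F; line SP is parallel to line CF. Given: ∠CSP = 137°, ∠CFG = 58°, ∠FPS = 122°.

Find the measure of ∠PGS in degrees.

∠PGS = 79°

1. ∠GSP = 43°  [linear pair at S on GC]
2. ∠GPS = 58°  [SP∥CF, corresponding at P]
3. ∠PGS = 79°  [△GSP]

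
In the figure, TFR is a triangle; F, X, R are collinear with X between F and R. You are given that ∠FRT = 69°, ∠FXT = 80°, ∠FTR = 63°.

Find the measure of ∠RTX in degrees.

1. ∠TRX = 69°  [X on ray RF]
2. ∠RXT = 100°  [linear pair at X on FR]
3. ∠RTX = 11°  [△TXR]

∠RTX = 11°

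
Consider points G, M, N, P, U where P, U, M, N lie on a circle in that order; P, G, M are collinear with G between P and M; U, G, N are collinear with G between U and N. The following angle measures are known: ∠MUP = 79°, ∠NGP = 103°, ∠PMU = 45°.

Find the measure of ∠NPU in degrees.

1. ∠MPU = 56°  [△PUM]
2. ∠MGU = 103°  [vertical angles at G]
3. ∠MUN = 32°  [△UGM]
4. ∠MNU = 56°  [same arc UM]
5. ∠NMU = 92°  [△UMN]
6. ∠NPU = 88°  [cyclic PUMN, opposite ∠P+∠M]

∠NPU = 88°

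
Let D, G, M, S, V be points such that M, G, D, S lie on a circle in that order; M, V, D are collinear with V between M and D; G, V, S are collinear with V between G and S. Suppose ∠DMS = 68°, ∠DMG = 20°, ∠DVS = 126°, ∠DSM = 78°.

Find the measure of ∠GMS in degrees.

1. ∠DGS = 68°  [same arc DS]
2. ∠DSG = 20°  [same arc GD]
3. ∠GDS = 92°  [△GDS]
4. ∠GMS = 88°  [cyclic MGDS, opposite ∠M+∠D]

∠GMS = 88°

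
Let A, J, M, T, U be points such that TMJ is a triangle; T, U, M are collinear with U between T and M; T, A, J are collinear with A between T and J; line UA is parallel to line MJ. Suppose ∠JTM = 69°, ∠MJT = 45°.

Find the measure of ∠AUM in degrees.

1. ∠JMT = 66°  [△TMJ]
2. ∠AUT = 66°  [UA∥MJ, corresponding at U]
3. ∠AUM = 114°  [linear pair at U on TM]

∠AUM = 114°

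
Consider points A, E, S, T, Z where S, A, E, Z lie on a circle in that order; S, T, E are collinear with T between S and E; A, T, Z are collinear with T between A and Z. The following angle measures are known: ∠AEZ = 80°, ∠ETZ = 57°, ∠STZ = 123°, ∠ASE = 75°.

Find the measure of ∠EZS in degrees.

∠EZS = 107°

1. ∠ASZ = 100°  [cyclic SAEZ, opposite ∠S+∠E]
2. ∠ATS = 57°  [vertical angles at T]
3. ∠AZE = 75°  [same arc AE]
4. ∠SAZ = 48°  [△STA]
5. ∠AZS = 32°  [△SAZ]
6. ∠SEZ = 48°  [△ETZ]
7. ∠ESZ = 25°  [△STZ]
8. ∠EZS = 107°  [△SEZ]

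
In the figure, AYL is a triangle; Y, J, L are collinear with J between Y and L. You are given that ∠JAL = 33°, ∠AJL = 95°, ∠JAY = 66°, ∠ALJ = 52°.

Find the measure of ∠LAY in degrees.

∠LAY = 99°

1. ∠AJY = 85°  [linear pair at J on YL]
2. ∠AYJ = 29°  [△AYJ]
3. ∠ALY = 52°  [J on ray LY]
4. ∠AYL = 29°  [J on ray YL]
5. ∠LAY = 99°  [△AYL]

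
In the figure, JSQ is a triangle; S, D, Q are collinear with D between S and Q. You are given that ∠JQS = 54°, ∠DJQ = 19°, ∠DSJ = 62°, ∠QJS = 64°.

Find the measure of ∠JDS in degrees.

1. ∠DQJ = 54°  [D on ray QS]
2. ∠JDQ = 107°  [△JDQ]
3. ∠JDS = 73°  [linear pair at D on SQ]

∠JDS = 73°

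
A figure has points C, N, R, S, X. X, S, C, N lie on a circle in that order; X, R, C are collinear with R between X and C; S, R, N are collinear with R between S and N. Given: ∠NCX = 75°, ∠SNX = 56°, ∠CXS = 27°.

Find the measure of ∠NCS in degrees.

1. ∠NSX = 75°  [same arc XN]
2. ∠NXS = 49°  [△XSN]
3. ∠NCS = 131°  [cyclic XSCN, opposite ∠X+∠C]

∠NCS = 131°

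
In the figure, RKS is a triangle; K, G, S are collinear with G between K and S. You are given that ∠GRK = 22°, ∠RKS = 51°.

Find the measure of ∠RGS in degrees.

1. ∠GKR = 51°  [G on ray KS]
2. ∠KGR = 107°  [△RKG]
3. ∠RGS = 73°  [linear pair at G on KS]

∠RGS = 73°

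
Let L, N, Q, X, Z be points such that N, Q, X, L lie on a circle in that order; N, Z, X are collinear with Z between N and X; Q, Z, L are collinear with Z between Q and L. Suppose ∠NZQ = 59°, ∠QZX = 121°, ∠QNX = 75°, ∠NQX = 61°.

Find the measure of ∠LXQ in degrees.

∠LXQ = 90°

1. ∠QLX = 75°  [same arc QX]
2. ∠NXQ = 44°  [△NQX]
3. ∠LQX = 15°  [△QZX]
4. ∠LXQ = 90°  [△QXL]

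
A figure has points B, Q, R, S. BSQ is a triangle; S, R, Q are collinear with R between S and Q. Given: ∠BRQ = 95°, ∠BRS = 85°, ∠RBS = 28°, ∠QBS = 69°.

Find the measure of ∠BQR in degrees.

1. ∠BSR = 67°  [△BSR]
2. ∠BSQ = 67°  [R on ray SQ]
3. ∠BQS = 44°  [△BSQ]
4. ∠BQR = 44°  [R on ray QS]

∠BQR = 44°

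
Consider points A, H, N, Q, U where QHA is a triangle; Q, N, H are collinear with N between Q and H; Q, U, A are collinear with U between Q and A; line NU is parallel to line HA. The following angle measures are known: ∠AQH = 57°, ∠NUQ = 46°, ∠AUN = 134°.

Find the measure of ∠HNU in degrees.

1. ∠NQU = 57°  [N on QH, U on QA]
2. ∠QNU = 77°  [△QNU]
3. ∠HNU = 103°  [linear pair at N on QH]

∠HNU = 103°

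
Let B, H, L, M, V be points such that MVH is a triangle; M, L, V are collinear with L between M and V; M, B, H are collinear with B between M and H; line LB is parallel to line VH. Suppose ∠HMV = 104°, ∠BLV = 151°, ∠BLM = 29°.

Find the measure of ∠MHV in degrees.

∠MHV = 47°

1. ∠BML = 104°  [L on MV, B on MH]
2. ∠LBM = 47°  [△MLB]
3. ∠MHV = 47°  [LB∥VH, corresponding at B]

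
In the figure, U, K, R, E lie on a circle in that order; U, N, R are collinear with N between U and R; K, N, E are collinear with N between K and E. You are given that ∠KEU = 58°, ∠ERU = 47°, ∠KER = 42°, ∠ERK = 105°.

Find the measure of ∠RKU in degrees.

1. ∠KRU = 58°  [same arc UK]
2. ∠KUR = 42°  [same arc KR]
3. ∠RKU = 80°  [△UKR]

∠RKU = 80°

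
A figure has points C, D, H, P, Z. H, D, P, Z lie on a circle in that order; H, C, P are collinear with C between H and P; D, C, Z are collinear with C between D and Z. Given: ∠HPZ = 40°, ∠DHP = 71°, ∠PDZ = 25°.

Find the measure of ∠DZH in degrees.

∠DZH = 44°

1. ∠HDZ = 40°  [same arc HZ]
2. ∠DZP = 71°  [same arc DP]
3. ∠DPZ = 84°  [△DPZ]
4. ∠DHZ = 96°  [cyclic HDPZ, opposite ∠H+∠P]
5. ∠DZH = 44°  [△HDZ]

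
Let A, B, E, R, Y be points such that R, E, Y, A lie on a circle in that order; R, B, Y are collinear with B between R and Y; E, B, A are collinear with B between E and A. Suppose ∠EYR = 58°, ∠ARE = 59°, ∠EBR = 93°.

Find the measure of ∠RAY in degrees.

∠RAY = 82°

1. ∠EAR = 58°  [same arc RE]
2. ∠AER = 63°  [△REA]
3. ∠ERY = 24°  [△RBE]
4. ∠REY = 98°  [△REY]
5. ∠RAY = 82°  [cyclic REYA, opposite ∠E+∠A]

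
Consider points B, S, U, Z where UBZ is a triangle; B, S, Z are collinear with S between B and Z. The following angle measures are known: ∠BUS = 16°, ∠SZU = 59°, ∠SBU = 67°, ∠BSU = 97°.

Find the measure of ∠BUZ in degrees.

∠BUZ = 54°

1. ∠BZU = 59°  [S on ray ZB]
2. ∠UBZ = 67°  [S on ray BZ]
3. ∠BUZ = 54°  [△UBZ]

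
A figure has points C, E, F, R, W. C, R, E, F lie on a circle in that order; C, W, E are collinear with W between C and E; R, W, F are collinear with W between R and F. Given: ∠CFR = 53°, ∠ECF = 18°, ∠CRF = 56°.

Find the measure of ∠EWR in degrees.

1. ∠CER = 53°  [same arc CR]
2. ∠ERF = 18°  [same arc EF]
3. ∠EWR = 109°  [△RWE]

∠EWR = 109°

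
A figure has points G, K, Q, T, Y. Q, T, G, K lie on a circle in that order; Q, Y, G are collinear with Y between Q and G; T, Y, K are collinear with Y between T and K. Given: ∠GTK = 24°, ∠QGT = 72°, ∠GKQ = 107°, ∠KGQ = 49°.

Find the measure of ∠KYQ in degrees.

∠KYQ = 84°

1. ∠GQK = 24°  [same arc GK]
2. ∠QKT = 72°  [same arc QT]
3. ∠KYQ = 84°  [△QYK]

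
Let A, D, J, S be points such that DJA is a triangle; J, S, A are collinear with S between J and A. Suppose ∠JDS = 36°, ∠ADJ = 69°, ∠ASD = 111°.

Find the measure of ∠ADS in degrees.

1. ∠DSJ = 69°  [linear pair at S on JA]
2. ∠DJS = 75°  [△DJS]
3. ∠AJD = 75°  [S on ray JA]
4. ∠DAJ = 36°  [△DJA]
5. ∠DAS = 36°  [S on ray AJ]
6. ∠ADS = 33°  [△DSA]

∠ADS = 33°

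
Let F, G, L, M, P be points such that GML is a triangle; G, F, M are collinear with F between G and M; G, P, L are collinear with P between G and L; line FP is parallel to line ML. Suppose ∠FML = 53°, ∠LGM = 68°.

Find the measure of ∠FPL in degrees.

1. ∠GML = 53°  [F on ray MG]
2. ∠GLM = 59°  [△GML]
3. ∠FPG = 59°  [FP∥ML, corresponding at P]
4. ∠FPL = 121°  [linear pair at P on GL]

∠FPL = 121°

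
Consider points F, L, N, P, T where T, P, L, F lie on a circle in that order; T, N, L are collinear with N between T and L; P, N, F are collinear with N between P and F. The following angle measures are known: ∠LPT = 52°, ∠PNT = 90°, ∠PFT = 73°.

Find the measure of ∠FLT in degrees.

∠FLT = 35°

1. ∠LFT = 128°  [cyclic TPLF, opposite ∠P+∠F]
2. ∠FNL = 90°  [vertical angles at N]
3. ∠FNT = 90°  [linear pair at N on TL]
4. ∠FTL = 17°  [△TNF]
5. ∠FLT = 35°  [△TLF]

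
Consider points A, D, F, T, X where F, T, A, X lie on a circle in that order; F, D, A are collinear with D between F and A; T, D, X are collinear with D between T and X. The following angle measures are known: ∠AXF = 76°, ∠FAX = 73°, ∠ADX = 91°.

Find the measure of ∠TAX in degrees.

∠TAX = 133°

1. ∠AFX = 31°  [△FAX]
2. ∠AXT = 16°  [△ADX]
3. ∠ATX = 31°  [same arc AX]
4. ∠TAX = 133°  [△TAX]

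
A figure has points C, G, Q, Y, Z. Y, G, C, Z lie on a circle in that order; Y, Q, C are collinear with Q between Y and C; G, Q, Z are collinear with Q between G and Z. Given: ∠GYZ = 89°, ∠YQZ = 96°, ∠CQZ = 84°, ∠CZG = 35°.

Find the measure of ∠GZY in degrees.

∠GZY = 30°

1. ∠GCZ = 91°  [cyclic YGCZ, opposite ∠Y+∠C]
2. ∠CQG = 96°  [vertical angles at Q]
3. ∠CGZ = 54°  [△GCZ]
4. ∠GCY = 30°  [△GQC]
5. ∠GZY = 30°  [same arc YG]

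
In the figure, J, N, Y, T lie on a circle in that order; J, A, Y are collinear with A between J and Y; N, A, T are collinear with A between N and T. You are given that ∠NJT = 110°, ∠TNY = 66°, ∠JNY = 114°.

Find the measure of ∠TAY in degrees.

∠TAY = 88°

1. ∠NYT = 70°  [cyclic JNYT, opposite ∠J+∠Y]
2. ∠TJY = 66°  [same arc YT]
3. ∠NTY = 44°  [△NYT]
4. ∠JTY = 66°  [cyclic JNYT, opposite ∠N+∠T]
5. ∠JYT = 48°  [△JYT]
6. ∠TAY = 88°  [△YAT]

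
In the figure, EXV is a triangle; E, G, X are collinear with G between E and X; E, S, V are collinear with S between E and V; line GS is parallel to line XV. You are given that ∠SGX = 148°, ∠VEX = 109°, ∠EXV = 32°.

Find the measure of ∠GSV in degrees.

1. ∠EGS = 32°  [linear pair at G on EX]
2. ∠GES = 109°  [G on EX, S on EV]
3. ∠ESG = 39°  [△EGS]
4. ∠GSV = 141°  [linear pair at S on EV]

∠GSV = 141°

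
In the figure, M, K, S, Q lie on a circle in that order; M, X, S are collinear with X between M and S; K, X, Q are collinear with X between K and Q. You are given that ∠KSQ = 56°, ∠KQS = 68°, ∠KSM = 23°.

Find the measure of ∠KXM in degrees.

∠KXM = 79°

1. ∠KMQ = 124°  [cyclic MKSQ, opposite ∠M+∠S]
2. ∠KMS = 68°  [same arc KS]
3. ∠KQM = 23°  [same arc MK]
4. ∠MKQ = 33°  [△MKQ]
5. ∠KXM = 79°  [△MXK]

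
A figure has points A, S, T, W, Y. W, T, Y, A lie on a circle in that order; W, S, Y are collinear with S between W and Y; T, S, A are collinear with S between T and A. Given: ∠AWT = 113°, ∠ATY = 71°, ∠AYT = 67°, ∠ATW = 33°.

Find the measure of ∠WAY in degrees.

∠WAY = 76°

1. ∠AWY = 71°  [same arc YA]
2. ∠AYW = 33°  [same arc WA]
3. ∠WAY = 76°  [△WYA]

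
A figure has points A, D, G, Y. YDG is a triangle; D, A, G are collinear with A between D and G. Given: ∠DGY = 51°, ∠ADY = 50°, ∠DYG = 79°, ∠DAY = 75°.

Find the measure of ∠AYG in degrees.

1. ∠AGY = 51°  [A on ray GD]
2. ∠GAY = 105°  [linear pair at A on DG]
3. ∠AYG = 24°  [△YAG]

∠AYG = 24°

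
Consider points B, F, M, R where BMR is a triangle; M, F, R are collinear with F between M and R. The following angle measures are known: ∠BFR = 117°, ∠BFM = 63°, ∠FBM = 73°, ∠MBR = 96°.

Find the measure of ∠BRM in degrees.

1. ∠BMF = 44°  [△BMF]
2. ∠BMR = 44°  [F on ray MR]
3. ∠BRM = 40°  [△BMR]

∠BRM = 40°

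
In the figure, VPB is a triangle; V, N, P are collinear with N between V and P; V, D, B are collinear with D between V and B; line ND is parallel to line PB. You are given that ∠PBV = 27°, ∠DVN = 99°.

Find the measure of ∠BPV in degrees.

1. ∠NDV = 27°  [ND∥PB, corresponding at D]
2. ∠DNV = 54°  [△VND]
3. ∠BPV = 54°  [ND∥PB, corresponding at N]

∠BPV = 54°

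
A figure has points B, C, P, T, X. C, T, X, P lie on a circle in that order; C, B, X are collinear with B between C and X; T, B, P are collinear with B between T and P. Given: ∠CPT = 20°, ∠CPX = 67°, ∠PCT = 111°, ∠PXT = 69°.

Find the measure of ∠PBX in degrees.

∠PBX = 84°

1. ∠CXT = 20°  [same arc CT]
2. ∠CTP = 49°  [△CTP]
3. ∠CTX = 113°  [cyclic CTXP, opposite ∠T+∠P]
4. ∠TCX = 47°  [△CTX]
5. ∠CXP = 49°  [same arc CP]
6. ∠TPX = 47°  [same arc TX]
7. ∠PBX = 84°  [△XBP]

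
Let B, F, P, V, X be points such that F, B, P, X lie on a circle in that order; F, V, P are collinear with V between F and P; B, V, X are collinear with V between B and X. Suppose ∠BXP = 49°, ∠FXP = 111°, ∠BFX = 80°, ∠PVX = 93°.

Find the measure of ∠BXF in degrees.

1. ∠FPX = 38°  [△PVX]
2. ∠PFX = 31°  [△FPX]
3. ∠FVX = 87°  [linear pair at V on FP]
4. ∠BXF = 62°  [△FVX]

∠BXF = 62°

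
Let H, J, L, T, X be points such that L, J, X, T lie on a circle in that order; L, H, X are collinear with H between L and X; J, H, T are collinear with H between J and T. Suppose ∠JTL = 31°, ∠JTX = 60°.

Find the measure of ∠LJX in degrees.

∠LJX = 89°

1. ∠JXL = 31°  [same arc LJ]
2. ∠JLX = 60°  [same arc JX]
3. ∠LJX = 89°  [△LJX]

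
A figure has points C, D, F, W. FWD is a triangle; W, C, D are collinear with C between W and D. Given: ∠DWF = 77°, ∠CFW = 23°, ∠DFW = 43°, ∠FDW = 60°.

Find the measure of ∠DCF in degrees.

1. ∠CWF = 77°  [C on ray WD]
2. ∠FCW = 80°  [△FWC]
3. ∠DCF = 100°  [linear pair at C on WD]

∠DCF = 100°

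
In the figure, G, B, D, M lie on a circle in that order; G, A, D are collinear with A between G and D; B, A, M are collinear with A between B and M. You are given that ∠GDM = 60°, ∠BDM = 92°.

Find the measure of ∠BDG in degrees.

∠BDG = 32°

1. ∠GBM = 60°  [same arc GM]
2. ∠BGM = 88°  [cyclic GBDM, opposite ∠G+∠D]
3. ∠BMG = 32°  [△GBM]
4. ∠BDG = 32°  [same arc GB]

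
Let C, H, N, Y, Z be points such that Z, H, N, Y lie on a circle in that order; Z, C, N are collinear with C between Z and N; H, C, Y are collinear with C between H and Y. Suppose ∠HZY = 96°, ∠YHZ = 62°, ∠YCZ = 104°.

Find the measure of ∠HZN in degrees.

1. ∠YNZ = 62°  [same arc ZY]
2. ∠NCY = 76°  [linear pair at C on ZN]
3. ∠HYN = 42°  [△NCY]
4. ∠HZN = 42°  [same arc HN]

∠HZN = 42°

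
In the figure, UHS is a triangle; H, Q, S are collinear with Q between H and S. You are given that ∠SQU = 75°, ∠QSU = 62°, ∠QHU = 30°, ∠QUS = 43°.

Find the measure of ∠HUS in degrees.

1. ∠HSU = 62°  [Q on ray SH]
2. ∠SHU = 30°  [Q on ray HS]
3. ∠HUS = 88°  [△UHS]

∠HUS = 88°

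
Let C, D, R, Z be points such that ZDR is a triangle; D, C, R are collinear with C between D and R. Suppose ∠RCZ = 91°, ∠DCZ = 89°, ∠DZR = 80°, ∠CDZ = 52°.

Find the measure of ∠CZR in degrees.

∠CZR = 41°

1. ∠RDZ = 52°  [C on ray DR]
2. ∠DRZ = 48°  [△ZDR]
3. ∠CRZ = 48°  [C on ray RD]
4. ∠CZR = 41°  [△ZCR]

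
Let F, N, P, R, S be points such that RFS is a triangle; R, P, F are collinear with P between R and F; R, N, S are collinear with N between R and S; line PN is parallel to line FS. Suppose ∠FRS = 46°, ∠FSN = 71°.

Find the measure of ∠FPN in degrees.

1. ∠FSR = 71°  [N on ray SR]
2. ∠RFS = 63°  [△RFS]
3. ∠NPR = 63°  [PN∥FS, corresponding at P]
4. ∠FPN = 117°  [linear pair at P on RF]

∠FPN = 117°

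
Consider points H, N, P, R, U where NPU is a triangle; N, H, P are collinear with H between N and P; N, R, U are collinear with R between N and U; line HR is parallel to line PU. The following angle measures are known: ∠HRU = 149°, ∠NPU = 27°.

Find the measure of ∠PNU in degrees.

∠PNU = 122°

1. ∠HRN = 31°  [linear pair at R on NU]
2. ∠NHR = 27°  [HR∥PU, corresponding at H]
3. ∠HNR = 122°  [△NHR]
4. ∠PNU = 122°  [H on NP, R on NU]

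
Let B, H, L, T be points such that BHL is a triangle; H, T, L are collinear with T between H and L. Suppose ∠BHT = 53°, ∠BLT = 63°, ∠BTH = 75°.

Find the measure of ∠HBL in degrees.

1. ∠BHL = 53°  [T on ray HL]
2. ∠BLH = 63°  [T on ray LH]
3. ∠HBL = 64°  [△BHL]

∠HBL = 64°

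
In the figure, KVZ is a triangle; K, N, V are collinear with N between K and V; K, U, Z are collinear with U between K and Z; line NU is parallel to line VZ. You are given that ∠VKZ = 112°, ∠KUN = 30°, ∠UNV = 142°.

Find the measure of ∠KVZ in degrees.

∠KVZ = 38°

1. ∠NKU = 112°  [N on KV, U on KZ]
2. ∠KNU = 38°  [△KNU]
3. ∠KVZ = 38°  [NU∥VZ, corresponding at N]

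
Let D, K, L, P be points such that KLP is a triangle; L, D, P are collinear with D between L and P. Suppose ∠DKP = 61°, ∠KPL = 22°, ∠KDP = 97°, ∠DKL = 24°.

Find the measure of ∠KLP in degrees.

1. ∠KDL = 83°  [linear pair at D on LP]
2. ∠DLK = 73°  [△KLD]
3. ∠KLP = 73°  [D on ray LP]

∠KLP = 73°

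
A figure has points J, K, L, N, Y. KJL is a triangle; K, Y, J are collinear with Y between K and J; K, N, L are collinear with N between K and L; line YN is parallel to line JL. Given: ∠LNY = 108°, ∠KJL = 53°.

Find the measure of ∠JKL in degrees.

∠JKL = 55°

1. ∠KNY = 72°  [linear pair at N on KL]
2. ∠KYN = 53°  [YN∥JL, corresponding at Y]
3. ∠NKY = 55°  [△KYN]
4. ∠JKL = 55°  [Y on KJ, N on KL]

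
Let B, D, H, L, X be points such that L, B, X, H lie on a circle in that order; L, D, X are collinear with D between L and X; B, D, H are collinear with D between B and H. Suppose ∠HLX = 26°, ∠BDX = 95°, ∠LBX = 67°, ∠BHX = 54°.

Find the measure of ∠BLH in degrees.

1. ∠HBX = 26°  [same arc XH]
2. ∠BXH = 100°  [△BXH]
3. ∠BLH = 80°  [cyclic LBXH, opposite ∠L+∠X]

∠BLH = 80°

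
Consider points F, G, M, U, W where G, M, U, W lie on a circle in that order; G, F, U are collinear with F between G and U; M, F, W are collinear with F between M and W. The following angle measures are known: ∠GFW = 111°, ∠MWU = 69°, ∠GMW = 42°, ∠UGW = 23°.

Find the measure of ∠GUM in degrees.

1. ∠MFU = 111°  [vertical angles at F]
2. ∠UMW = 23°  [same arc UW]
3. ∠GUM = 46°  [△MFU]

∠GUM = 46°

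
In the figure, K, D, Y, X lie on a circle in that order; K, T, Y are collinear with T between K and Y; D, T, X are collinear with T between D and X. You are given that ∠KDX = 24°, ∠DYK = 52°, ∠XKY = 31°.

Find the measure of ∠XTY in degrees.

∠XTY = 83°

1. ∠DXK = 52°  [same arc KD]
2. ∠KTX = 97°  [△KTX]
3. ∠XTY = 83°  [linear pair at T on KY]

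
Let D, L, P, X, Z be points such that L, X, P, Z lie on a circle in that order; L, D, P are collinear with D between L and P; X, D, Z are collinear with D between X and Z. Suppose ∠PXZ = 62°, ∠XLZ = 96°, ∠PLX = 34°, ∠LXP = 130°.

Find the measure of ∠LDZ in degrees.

1. ∠PLZ = 62°  [same arc PZ]
2. ∠PZX = 34°  [same arc XP]
3. ∠LZP = 50°  [cyclic LXPZ, opposite ∠X+∠Z]
4. ∠LPZ = 68°  [△LPZ]
5. ∠PDZ = 78°  [△PDZ]
6. ∠LDZ = 102°  [linear pair at D on LP]

∠LDZ = 102°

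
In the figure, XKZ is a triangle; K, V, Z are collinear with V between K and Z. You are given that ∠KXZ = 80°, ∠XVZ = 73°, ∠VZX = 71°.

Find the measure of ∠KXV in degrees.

1. ∠KVX = 107°  [linear pair at V on KZ]
2. ∠KZX = 71°  [V on ray ZK]
3. ∠XKZ = 29°  [△XKZ]
4. ∠VKX = 29°  [V on ray KZ]
5. ∠KXV = 44°  [△XKV]

∠KXV = 44°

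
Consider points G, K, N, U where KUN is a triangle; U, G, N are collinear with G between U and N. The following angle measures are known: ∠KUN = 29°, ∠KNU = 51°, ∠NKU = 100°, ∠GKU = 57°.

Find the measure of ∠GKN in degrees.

1. ∠GUK = 29°  [G on ray UN]
2. ∠GNK = 51°  [G on ray NU]
3. ∠KGU = 94°  [△KUG]
4. ∠KGN = 86°  [linear pair at G on UN]
5. ∠GKN = 43°  [△KGN]

∠GKN = 43°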